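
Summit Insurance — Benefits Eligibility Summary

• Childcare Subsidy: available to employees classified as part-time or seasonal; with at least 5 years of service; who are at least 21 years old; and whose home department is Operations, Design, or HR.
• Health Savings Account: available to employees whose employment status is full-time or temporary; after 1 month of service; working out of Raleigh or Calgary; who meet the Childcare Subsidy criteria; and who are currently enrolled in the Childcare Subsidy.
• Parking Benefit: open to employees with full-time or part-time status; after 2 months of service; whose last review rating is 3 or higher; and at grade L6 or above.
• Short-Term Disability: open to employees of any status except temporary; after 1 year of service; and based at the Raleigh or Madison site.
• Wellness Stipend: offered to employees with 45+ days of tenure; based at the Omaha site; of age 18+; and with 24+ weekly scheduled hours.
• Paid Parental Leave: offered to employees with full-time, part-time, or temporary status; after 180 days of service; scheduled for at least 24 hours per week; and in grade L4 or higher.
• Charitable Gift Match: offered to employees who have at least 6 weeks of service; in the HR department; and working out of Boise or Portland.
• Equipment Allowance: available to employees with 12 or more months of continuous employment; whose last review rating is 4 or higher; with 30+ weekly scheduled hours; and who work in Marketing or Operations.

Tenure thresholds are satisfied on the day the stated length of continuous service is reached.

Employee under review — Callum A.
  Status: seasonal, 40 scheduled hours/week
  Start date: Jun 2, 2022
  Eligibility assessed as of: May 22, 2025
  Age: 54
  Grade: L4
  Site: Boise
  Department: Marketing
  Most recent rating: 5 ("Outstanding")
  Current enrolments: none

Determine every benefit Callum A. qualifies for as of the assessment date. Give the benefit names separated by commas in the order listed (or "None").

Service from Jun 2, 2022 to May 22, 2025: 1085 days.
Childcare Subsidy — status seasonal ✓; service 1085 days < 5 years (≈1825 days) ✗ → not eligible.
Health Savings Account — status seasonal ✗ (requires full-time or temporary) → not eligible.
Parking Benefit — status seasonal ✗ (requires full-time or part-time) → not eligible.
Short-Term Disability — status seasonal ✓ (not excluded); service 1085 days ≥ 1 year (≈365 days) ✓; site Boise ✗ (not Raleigh or Madison) → not eligible.
Wellness Stipend — service 1085 days ≥ 45 days ✓; site Boise ✗ (not Omaha) → not eligible.
Paid Parental Leave — status seasonal ✗ (requires full-time, part-time, or temporary) → not eligible.
Charitable Gift Match — service 1085 days ≥ 6 weeks (≈42 days) ✓; dept Marketing ✗ → not eligible.
Equipment Allowance — service 1085 days ≥ 12 months (≈360 days) ✓; rating 5 ≥ 4 ✓; 40 hrs/wk ≥ 30 ✓; dept Marketing ✓ → eligible.

Equipment Allowance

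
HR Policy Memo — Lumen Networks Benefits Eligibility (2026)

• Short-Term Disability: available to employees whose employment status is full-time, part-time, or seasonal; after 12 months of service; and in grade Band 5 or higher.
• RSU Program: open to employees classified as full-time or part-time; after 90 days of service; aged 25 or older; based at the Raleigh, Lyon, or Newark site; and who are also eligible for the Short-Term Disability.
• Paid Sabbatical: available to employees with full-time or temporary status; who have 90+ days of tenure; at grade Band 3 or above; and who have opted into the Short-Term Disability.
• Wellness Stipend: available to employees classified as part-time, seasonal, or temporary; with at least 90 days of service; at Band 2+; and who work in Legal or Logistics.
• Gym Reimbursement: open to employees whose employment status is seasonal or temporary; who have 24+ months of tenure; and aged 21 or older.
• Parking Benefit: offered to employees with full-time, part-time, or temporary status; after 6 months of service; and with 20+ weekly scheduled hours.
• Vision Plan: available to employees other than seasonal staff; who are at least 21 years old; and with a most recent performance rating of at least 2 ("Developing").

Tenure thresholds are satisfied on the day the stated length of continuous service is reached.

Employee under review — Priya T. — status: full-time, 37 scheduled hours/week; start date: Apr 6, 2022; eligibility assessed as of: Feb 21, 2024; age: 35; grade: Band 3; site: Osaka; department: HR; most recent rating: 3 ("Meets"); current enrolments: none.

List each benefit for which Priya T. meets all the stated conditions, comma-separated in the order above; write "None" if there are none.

Service from Apr 6, 2022 to Feb 21, 2024: 686 days.
Short-Term Disability — status full-time ✓; service 686 days ≥ 12 months (≈360 days) ✓; grade Band 3 < Band 5 ✗ → not eligible.
RSU Program — status full-time ✓; service 686 days ≥ 90 days ✓; age 35 ≥ 25 ✓; site Osaka ✗ (not Raleigh, Lyon, or Newark) → not eligible.
Paid Sabbatical — status full-time ✓; service 686 days ≥ 90 days ✓; grade Band 3 ≥ Band 3 ✓; not enrolled in Short-Term Disability ✗ → not eligible.
Wellness Stipend — status full-time ✗ (requires part-time, seasonal, or temporary) → not eligible.
Gym Reimbursement — status full-time ✗ (requires seasonal or temporary) → not eligible.
Parking Benefit — status full-time ✓; service 686 days ≥ 6 months (≈180 days) ✓; 37 hrs/wk ≥ 20 ✓ → eligible.
Vision Plan — status full-time ✓ (not excluded); age 35 ≥ 21 ✓; rating 3 ≥ 2 ✓ → eligible.

Parking Benefit, Vision Plan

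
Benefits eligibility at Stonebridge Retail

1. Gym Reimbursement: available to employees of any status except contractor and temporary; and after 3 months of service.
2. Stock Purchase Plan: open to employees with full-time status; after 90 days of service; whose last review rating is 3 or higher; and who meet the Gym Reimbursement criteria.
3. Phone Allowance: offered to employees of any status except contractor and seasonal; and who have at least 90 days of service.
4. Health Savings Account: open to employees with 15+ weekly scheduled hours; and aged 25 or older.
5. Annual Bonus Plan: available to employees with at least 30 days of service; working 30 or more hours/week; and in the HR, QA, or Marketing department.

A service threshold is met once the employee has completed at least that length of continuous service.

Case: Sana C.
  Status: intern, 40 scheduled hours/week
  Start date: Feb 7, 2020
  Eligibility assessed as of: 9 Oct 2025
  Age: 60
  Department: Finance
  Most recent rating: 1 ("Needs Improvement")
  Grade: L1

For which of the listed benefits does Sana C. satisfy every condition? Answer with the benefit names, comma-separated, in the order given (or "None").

Service from Feb 7, 2020 to 9 Oct 2025: 2071 days.
Gym Reimbursement — status intern ✓ (not excluded); service 2071 days ≥ 3 months (≈90 days) ✓ → eligible.
Stock Purchase Plan — status intern ✗ (requires full-time) → not eligible.
Phone Allowance — status intern ✓ (not excluded); service 2071 days ≥ 90 days ✓ → eligible.
Health Savings Account — 40 hrs/wk ≥ 15 ✓; age 60 ≥ 25 ✓ → eligible.
Annual Bonus Plan — service 2071 days ≥ 30 days ✓; 40 hrs/wk ≥ 30 ✓; dept Finance ✗ → not eligible.

Gym Reimbursement, Phone Allowance, Health Savings Account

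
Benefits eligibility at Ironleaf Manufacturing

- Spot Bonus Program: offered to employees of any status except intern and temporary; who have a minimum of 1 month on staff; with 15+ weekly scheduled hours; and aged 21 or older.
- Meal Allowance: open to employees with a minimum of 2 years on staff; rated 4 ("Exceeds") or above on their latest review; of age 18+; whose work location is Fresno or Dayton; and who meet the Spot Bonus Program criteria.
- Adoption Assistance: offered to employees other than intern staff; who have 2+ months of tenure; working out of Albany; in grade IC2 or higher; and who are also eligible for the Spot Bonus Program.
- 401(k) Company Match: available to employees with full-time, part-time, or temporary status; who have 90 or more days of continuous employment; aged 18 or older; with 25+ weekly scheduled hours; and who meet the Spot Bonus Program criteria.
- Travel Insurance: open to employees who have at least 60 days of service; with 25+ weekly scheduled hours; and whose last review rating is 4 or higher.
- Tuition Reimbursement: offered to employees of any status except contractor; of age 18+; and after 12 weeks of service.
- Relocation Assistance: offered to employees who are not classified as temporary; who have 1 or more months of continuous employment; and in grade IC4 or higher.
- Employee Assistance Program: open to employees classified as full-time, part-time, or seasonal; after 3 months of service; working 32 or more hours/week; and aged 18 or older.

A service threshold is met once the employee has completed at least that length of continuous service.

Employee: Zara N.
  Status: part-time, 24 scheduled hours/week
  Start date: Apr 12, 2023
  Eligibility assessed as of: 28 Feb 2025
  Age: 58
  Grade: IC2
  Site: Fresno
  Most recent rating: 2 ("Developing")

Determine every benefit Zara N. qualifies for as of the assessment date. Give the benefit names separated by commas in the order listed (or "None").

Spot Bonus Program, Tuition Reimbursement

Service from Apr 12, 2023 to 28 Feb 2025: 688 days.
Spot Bonus Program — status part-time ✓ (not excluded); service 688 days ≥ 1 month (≈30 days) ✓; 24 hrs/wk ≥ 15 ✓; age 58 ≥ 21 ✓ → eligible.
Meal Allowance — service 688 days < 2 years (≈730 days) ✗ → not eligible.
Adoption Assistance — status part-time ✓ (not excluded); service 688 days ≥ 2 months (≈60 days) ✓; site Fresno ✗ (not Albany) → not eligible.
401(k) Company Match — status part-time ✓; service 688 days ≥ 90 days ✓; age 58 ≥ 18 ✓; 24 hrs/wk < 25 ✗ → not eligible.
Travel Insurance — service 688 days ≥ 60 days ✓; 24 hrs/wk < 25 ✗ → not eligible.
Tuition Reimbursement — status part-time ✓ (not excluded); age 58 ≥ 18 ✓; service 688 days ≥ 12 weeks (≈84 days) ✓ → eligible.
Relocation Assistance — status part-time ✓ (not excluded); service 688 days ≥ 1 month (≈30 days) ✓; grade IC2 < IC4 ✗ → not eligible.
Employee Assistance Program — status part-time ✓; service 688 days ≥ 3 months (≈90 days) ✓; 24 hrs/wk < 32 ✗ → not eligible.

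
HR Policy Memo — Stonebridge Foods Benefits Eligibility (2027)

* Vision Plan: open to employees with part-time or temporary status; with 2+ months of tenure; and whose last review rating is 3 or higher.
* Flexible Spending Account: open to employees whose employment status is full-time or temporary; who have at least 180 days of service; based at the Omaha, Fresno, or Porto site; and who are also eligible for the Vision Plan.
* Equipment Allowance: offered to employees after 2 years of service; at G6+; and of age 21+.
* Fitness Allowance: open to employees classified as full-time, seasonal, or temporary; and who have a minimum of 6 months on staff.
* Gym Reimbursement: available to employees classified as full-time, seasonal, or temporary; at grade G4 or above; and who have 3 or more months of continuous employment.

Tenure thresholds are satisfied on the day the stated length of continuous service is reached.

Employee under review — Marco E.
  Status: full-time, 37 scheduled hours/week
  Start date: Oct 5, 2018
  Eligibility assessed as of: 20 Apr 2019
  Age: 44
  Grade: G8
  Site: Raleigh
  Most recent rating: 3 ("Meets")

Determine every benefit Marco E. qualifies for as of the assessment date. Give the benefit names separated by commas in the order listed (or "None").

Fitness Allowance, Gym Reimbursement

Service from Oct 5, 2018 to 20 Apr 2019: 197 days.
Vision Plan — status full-time ✗ (requires part-time or temporary) → not eligible.
Flexible Spending Account — status full-time ✓; service 197 days ≥ 180 days ✓; site Raleigh ✗ (not Omaha, Fresno, or Porto) → not eligible.
Equipment Allowance — service 197 days < 2 years (≈730 days) ✗ → not eligible.
Fitness Allowance — status full-time ✓; service 197 days ≥ 6 months (≈180 days) ✓ → eligible.
Gym Reimbursement — status full-time ✓; grade G8 ≥ G4 ✓; service 197 days ≥ 3 months (≈90 days) ✓ → eligible.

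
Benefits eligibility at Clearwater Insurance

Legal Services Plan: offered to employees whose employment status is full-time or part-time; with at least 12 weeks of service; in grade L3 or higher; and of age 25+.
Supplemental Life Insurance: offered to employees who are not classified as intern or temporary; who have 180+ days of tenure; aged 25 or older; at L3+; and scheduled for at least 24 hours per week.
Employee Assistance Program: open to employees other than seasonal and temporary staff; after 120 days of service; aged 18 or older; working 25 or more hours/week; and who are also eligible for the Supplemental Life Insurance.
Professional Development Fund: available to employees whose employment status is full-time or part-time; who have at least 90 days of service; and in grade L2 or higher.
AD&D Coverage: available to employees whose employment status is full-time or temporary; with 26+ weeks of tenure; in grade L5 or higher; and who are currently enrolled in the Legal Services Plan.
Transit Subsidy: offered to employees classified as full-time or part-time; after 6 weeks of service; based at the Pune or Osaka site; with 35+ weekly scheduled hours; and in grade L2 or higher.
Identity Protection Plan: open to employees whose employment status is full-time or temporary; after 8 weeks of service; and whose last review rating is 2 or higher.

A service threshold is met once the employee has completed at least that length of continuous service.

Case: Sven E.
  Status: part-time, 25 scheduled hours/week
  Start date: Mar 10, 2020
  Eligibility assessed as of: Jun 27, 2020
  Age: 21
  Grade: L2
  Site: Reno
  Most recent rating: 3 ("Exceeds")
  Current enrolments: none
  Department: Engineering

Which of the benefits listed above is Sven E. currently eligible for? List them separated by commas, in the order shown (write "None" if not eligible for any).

Service from Mar 10, 2020 to Jun 27, 2020: 109 days.
Legal Services Plan — status part-time ✓; service 109 days ≥ 12 weeks (≈84 days) ✓; grade L2 < L3 ✗ → not eligible.
Supplemental Life Insurance — status part-time ✓ (not excluded); service 109 days < 180 days ✗ → not eligible.
Employee Assistance Program — status part-time ✓ (not excluded); service 109 days < 120 days ✗ → not eligible.
Professional Development Fund — status part-time ✓; service 109 days ≥ 90 days ✓; grade L2 ≥ L2 ✓ → eligible.
AD&D Coverage — status part-time ✗ (requires full-time or temporary) → not eligible.
Transit Subsidy — status part-time ✓; service 109 days ≥ 6 weeks (≈42 days) ✓; site Reno ✗ (not Pune or Osaka) → not eligible.
Identity Protection Plan — status part-time ✗ (requires full-time or temporary) → not eligible.

Professional Development Fund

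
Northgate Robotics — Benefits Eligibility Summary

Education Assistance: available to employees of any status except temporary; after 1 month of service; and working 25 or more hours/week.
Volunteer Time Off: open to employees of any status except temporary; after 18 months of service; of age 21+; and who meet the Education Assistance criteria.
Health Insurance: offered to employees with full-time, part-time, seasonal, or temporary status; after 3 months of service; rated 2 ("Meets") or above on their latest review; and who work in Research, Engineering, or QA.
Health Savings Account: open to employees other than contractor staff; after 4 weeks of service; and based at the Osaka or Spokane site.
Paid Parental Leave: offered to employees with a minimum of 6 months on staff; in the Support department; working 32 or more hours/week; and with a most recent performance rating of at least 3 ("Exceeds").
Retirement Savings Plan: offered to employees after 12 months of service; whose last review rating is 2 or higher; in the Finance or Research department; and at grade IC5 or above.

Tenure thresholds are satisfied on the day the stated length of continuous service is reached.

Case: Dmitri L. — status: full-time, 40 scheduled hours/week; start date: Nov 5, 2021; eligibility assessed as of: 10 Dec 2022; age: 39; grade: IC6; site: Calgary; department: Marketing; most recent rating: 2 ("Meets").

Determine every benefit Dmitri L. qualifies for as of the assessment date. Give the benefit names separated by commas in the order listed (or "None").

Service from Nov 5, 2021 to 10 Dec 2022: 400 days.
Education Assistance — status full-time ✓ (not excluded); service 400 days ≥ 1 month (≈30 days) ✓; 40 hrs/wk ≥ 25 ✓ → eligible.
Volunteer Time Off — status full-time ✓ (not excluded); service 400 days < 18 months (≈540 days) ✗ → not eligible.
Health Insurance — status full-time ✓; service 400 days ≥ 3 months (≈90 days) ✓; rating 2 ≥ 2 ✓; dept Marketing ✗ → not eligible.
Health Savings Account — status full-time ✓ (not excluded); service 400 days ≥ 4 weeks (≈28 days) ✓; site Calgary ✗ (not Osaka or Spokane) → not eligible.
Paid Parental Leave — service 400 days ≥ 6 months (≈180 days) ✓; dept Marketing ✗ → not eligible.
Retirement Savings Plan — service 400 days ≥ 12 months (≈360 days) ✓; rating 2 ≥ 2 ✓; dept Marketing ✗ → not eligible.

Education Assistance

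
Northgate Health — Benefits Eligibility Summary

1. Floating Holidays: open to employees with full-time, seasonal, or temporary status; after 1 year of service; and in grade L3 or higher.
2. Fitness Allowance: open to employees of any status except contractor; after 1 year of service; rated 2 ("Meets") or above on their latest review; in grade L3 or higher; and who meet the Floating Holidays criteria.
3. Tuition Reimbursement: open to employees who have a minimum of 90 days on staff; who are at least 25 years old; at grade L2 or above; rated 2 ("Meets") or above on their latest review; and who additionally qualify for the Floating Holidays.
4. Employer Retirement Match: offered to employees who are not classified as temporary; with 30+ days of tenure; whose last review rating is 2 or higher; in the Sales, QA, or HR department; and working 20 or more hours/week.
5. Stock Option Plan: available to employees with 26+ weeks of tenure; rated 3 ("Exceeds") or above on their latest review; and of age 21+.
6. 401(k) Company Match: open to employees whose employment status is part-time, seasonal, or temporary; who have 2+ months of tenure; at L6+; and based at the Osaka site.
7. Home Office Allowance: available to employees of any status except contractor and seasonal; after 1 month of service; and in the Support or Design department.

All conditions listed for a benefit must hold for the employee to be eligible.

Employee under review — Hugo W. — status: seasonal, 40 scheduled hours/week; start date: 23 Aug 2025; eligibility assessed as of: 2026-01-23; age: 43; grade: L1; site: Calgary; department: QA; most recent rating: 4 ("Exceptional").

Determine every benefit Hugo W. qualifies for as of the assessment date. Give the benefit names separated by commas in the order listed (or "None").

Employer Retirement Match

Service from 23 Aug 2025 to 2026-01-23: 153 days.
Floating Holidays — status seasonal ✓; service 153 days < 1 year (≈365 days) ✗ → not eligible.
Fitness Allowance — status seasonal ✓ (not excluded); service 153 days < 1 year (≈365 days) ✗ → not eligible.
Tuition Reimbursement — service 153 days ≥ 90 days ✓; age 43 ≥ 25 ✓; grade L1 < L2 ✗ → not eligible.
Employer Retirement Match — status seasonal ✓ (not excluded); service 153 days ≥ 30 days ✓; rating 4 ≥ 2 ✓; dept QA ✓; 40 hrs/wk ≥ 20 ✓ → eligible.
Stock Option Plan — service 153 days < 26 weeks (≈182 days) ✗ → not eligible.
401(k) Company Match — status seasonal ✓; service 153 days ≥ 2 months (≈60 days) ✓; grade L1 < L6 ✗ → not eligible.
Home Office Allowance — status seasonal ✗ (excluded) → not eligible.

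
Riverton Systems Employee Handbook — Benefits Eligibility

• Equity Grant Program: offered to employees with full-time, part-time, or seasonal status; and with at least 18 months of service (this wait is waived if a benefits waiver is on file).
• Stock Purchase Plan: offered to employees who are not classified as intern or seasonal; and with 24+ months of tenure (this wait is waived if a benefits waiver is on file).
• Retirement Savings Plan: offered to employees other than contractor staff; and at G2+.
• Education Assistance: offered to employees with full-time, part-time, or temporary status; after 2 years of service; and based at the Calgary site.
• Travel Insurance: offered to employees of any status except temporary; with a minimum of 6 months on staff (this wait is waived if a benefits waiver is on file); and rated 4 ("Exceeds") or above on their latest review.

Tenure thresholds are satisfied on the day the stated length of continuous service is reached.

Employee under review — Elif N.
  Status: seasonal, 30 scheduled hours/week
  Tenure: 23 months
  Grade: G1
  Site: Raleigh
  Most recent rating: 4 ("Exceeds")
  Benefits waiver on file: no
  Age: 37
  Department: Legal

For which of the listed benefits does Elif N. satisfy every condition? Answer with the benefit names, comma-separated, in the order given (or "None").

Equity Grant Program, Travel Insurance

Equity Grant Program — status seasonal ✓; no waiver, service 23 months ≥ 18 months ✓ → eligible.
Stock Purchase Plan — status seasonal ✗ (excluded) → not eligible.
Retirement Savings Plan — status seasonal ✓ (not excluded); grade G1 < G2 ✗ → not eligible.
Education Assistance — status seasonal ✗ (requires full-time, part-time, or temporary) → not eligible.
Travel Insurance — status seasonal ✓ (not excluded); no waiver, service 23 months ≥ 6 months ✓; rating 4 ≥ 4 ✓ → eligible.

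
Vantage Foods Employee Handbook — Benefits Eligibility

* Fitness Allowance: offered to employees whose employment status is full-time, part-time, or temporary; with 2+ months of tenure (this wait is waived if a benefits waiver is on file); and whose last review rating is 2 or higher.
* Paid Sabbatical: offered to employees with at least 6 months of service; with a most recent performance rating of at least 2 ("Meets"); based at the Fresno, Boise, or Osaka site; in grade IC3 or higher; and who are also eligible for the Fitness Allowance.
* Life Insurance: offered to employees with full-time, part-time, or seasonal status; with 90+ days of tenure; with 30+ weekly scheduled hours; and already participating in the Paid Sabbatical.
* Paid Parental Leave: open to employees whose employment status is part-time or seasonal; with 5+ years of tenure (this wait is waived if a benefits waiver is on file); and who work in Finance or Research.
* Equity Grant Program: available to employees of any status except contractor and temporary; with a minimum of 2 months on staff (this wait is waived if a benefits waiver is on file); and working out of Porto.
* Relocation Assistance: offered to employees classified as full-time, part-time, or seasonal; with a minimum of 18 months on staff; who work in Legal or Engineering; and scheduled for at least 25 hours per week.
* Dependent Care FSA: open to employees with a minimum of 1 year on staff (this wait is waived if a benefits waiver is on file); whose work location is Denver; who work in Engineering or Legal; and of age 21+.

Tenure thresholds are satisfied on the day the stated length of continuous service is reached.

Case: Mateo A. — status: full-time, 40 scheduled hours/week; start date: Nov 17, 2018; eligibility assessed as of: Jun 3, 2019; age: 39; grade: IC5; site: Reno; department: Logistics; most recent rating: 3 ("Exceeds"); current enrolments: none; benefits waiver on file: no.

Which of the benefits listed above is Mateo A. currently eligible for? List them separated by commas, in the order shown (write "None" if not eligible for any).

Fitness Allowance

Service from Nov 17, 2018 to Jun 3, 2019: 198 days.
Fitness Allowance — status full-time ✓; no waiver, service 198 days ≥ 2 months (≈60 days) ✓; rating 3 ≥ 2 ✓ → eligible.
Paid Sabbatical — service 198 days ≥ 6 months (≈180 days) ✓; rating 3 ≥ 2 ✓; site Reno ✗ (not Fresno, Boise, or Osaka) → not eligible.
Life Insurance — status full-time ✓; service 198 days ≥ 90 days ✓; 40 hrs/wk ≥ 30 ✓; not enrolled in Paid Sabbatical ✗ → not eligible.
Paid Parental Leave — status full-time ✗ (requires part-time or seasonal) → not eligible.
Equity Grant Program — status full-time ✓ (not excluded); no waiver, service 198 days ≥ 2 months (≈60 days) ✓; site Reno ✗ (not Porto) → not eligible.
Relocation Assistance — status full-time ✓; service 198 days < 18 months (≈540 days) ✗ → not eligible.
Dependent Care FSA — no waiver, service 198 days < 1 year (≈365 days) ✗ → not eligible.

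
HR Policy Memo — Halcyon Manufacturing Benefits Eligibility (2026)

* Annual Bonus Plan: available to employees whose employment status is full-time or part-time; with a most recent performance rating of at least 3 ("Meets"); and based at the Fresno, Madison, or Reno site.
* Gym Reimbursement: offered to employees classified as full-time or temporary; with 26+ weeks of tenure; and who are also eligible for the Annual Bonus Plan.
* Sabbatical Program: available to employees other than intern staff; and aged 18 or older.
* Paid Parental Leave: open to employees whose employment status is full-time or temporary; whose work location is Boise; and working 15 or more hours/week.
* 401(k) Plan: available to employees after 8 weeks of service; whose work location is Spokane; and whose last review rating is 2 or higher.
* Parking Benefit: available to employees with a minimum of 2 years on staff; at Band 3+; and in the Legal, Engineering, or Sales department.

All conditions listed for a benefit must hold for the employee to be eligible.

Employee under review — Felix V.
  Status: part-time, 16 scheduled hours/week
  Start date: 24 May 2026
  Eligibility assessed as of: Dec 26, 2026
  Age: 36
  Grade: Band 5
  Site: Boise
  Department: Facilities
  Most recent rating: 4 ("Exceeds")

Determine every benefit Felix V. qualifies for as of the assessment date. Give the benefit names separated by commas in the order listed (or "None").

Sabbatical Program

Service from 24 May 2026 to Dec 26, 2026: 216 days.
Annual Bonus Plan — status part-time ✓; rating 4 ≥ 3 ✓; site Boise ✗ (not Fresno, Madison, or Reno) → not eligible.
Gym Reimbursement — status part-time ✗ (requires full-time or temporary) → not eligible.
Sabbatical Program — status part-time ✓ (not excluded); age 36 ≥ 18 ✓ → eligible.
Paid Parental Leave — status part-time ✗ (requires full-time or temporary) → not eligible.
401(k) Plan — service 216 days ≥ 8 weeks (≈56 days) ✓; site Boise ✗ (not Spokane) → not eligible.
Parking Benefit — service 216 days < 2 years (≈730 days) ✗ → not eligible.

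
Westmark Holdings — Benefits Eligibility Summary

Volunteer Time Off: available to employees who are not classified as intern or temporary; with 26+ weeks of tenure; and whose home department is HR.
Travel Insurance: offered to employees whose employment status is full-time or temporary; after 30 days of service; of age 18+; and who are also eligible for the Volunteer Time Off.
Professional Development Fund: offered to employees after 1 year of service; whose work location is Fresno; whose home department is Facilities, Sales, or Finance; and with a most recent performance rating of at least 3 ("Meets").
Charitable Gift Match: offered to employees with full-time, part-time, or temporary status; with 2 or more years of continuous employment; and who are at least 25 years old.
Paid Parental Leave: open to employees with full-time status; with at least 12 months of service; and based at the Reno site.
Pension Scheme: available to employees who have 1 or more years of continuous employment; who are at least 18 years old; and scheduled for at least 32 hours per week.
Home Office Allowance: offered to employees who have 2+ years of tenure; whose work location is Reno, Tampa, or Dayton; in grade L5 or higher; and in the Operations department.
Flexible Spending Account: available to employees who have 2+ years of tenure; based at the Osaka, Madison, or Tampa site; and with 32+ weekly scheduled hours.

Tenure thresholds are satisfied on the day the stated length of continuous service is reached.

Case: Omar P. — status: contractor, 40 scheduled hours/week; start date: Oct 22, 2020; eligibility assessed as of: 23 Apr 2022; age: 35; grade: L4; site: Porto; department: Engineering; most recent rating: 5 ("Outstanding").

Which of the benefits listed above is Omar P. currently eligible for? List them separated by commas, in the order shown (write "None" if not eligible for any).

Pension Scheme

Service from Oct 22, 2020 to 23 Apr 2022: 548 days.
Volunteer Time Off — status contractor ✓ (not excluded); service 548 days ≥ 26 weeks (≈182 days) ✓; dept Engineering ✗ → not eligible.
Travel Insurance — status contractor ✗ (requires full-time or temporary) → not eligible.
Professional Development Fund — service 548 days ≥ 1 year (≈365 days) ✓; site Porto ✗ (not Fresno) → not eligible.
Charitable Gift Match — status contractor ✗ (requires full-time, part-time, or temporary) → not eligible.
Paid Parental Leave — status contractor ✗ (requires full-time) → not eligible.
Pension Scheme — service 548 days ≥ 1 year (≈365 days) ✓; age 35 ≥ 18 ✓; 40 hrs/wk ≥ 32 ✓ → eligible.
Home Office Allowance — service 548 days < 2 years (≈730 days) ✗ → not eligible.
Flexible Spending Account — service 548 days < 2 years (≈730 days) ✗ → not eligible.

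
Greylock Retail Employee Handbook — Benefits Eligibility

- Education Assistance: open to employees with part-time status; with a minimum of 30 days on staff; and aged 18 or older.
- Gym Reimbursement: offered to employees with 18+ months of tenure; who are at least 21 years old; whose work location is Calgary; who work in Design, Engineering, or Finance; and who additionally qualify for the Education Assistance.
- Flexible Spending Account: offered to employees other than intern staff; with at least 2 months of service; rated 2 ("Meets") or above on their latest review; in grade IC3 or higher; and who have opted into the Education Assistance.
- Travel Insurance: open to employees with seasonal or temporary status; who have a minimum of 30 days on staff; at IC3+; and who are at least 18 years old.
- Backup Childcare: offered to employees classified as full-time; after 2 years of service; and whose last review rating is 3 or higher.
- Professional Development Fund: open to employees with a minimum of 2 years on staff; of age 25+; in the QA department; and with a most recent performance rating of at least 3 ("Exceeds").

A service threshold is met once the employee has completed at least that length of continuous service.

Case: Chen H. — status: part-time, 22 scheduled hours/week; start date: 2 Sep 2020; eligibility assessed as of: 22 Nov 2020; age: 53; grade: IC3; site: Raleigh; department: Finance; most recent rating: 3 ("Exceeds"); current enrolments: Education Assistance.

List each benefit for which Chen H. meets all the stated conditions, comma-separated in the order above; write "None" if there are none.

Education Assistance, Flexible Spending Account

Service from 2 Sep 2020 to 22 Nov 2020: 81 days.
Education Assistance — status part-time ✓; service 81 days ≥ 30 days ✓; age 53 ≥ 18 ✓ → eligible.
Gym Reimbursement — service 81 days < 18 months (≈540 days) ✗ → not eligible.
Flexible Spending Account — status part-time ✓ (not excluded); service 81 days ≥ 2 months (≈60 days) ✓; rating 3 ≥ 2 ✓; grade IC3 ≥ IC3 ✓; enrolled in Education Assistance ✓ → eligible.
Travel Insurance — status part-time ✗ (requires seasonal or temporary) → not eligible.
Backup Childcare — status part-time ✗ (requires full-time) → not eligible.
Professional Development Fund — service 81 days < 2 years (≈730 days) ✗ → not eligible.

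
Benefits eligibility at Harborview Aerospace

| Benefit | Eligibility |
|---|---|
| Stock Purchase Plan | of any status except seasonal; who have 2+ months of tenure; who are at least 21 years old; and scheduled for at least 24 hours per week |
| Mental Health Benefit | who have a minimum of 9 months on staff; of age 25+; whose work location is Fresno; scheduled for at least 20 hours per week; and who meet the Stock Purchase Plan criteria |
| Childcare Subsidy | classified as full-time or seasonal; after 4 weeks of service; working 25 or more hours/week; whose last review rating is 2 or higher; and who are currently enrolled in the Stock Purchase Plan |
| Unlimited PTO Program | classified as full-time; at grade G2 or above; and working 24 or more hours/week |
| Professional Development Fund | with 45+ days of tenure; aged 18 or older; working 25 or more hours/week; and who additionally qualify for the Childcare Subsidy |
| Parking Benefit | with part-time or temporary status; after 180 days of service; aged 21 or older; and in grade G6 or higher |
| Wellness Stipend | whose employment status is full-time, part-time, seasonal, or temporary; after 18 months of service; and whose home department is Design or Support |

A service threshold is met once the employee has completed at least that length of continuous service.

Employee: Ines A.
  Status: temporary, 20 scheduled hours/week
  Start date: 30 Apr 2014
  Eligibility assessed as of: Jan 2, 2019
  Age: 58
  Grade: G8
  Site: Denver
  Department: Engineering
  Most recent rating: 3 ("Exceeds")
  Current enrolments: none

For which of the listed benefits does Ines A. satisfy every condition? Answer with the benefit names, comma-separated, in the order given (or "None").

Service from 30 Apr 2014 to Jan 2, 2019: 1708 days.
Stock Purchase Plan — status temporary ✓ (not excluded); service 1708 days ≥ 2 months (≈60 days) ✓; age 58 ≥ 21 ✓; 20 hrs/wk < 24 ✗ → not eligible.
Mental Health Benefit — service 1708 days ≥ 9 months (≈270 days) ✓; age 58 ≥ 25 ✓; site Denver ✗ (not Fresno) → not eligible.
Childcare Subsidy — status temporary ✗ (requires full-time or seasonal) → not eligible.
Unlimited PTO Program — status temporary ✗ (requires full-time) → not eligible.
Professional Development Fund — service 1708 days ≥ 45 days ✓; age 58 ≥ 18 ✓; 20 hrs/wk < 25 ✗ → not eligible.
Parking Benefit — status temporary ✓; service 1708 days ≥ 180 days ✓; age 58 ≥ 21 ✓; grade G8 ≥ G6 ✓ → eligible.
Wellness Stipend — status temporary ✓; service 1708 days ≥ 18 months (≈540 days) ✓; dept Engineering ✗ → not eligible.

Parking Benefit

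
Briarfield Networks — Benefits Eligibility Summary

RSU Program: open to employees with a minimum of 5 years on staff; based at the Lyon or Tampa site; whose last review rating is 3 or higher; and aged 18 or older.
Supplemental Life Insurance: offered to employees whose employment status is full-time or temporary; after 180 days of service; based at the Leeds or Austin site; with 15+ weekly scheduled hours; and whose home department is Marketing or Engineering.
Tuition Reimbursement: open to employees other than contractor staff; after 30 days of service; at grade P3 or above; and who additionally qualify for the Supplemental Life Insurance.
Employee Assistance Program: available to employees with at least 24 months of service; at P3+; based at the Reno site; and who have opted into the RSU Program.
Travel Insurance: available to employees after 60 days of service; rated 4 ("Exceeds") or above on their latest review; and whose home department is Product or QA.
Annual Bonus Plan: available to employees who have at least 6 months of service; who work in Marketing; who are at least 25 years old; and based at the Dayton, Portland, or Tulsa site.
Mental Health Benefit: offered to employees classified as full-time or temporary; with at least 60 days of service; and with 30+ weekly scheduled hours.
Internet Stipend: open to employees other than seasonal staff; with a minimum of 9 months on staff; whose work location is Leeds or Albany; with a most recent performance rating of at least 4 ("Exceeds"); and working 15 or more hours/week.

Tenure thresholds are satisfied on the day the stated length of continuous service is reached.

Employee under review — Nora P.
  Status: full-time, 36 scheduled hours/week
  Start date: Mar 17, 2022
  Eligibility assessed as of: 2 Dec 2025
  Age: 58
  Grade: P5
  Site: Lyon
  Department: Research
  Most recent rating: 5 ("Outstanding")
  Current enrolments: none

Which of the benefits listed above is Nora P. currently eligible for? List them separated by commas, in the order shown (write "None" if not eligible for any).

Mental Health Benefit

Service from Mar 17, 2022 to 2 Dec 2025: 1356 days.
RSU Program — service 1356 days < 5 years (≈1825 days) ✗ → not eligible.
Supplemental Life Insurance — status full-time ✓; service 1356 days ≥ 180 days ✓; site Lyon ✗ (not Leeds or Austin) → not eligible.
Tuition Reimbursement — status full-time ✓ (not excluded); service 1356 days ≥ 30 days ✓; grade P5 ≥ P3 ✓; not eligible for Supplemental Life Insurance ✗ → not eligible.
Employee Assistance Program — service 1356 days ≥ 24 months (≈720 days) ✓; grade P5 ≥ P3 ✓; site Lyon ✗ (not Reno) → not eligible.
Travel Insurance — service 1356 days ≥ 60 days ✓; rating 5 ≥ 4 ✓; dept Research ✗ → not eligible.
Annual Bonus Plan — service 1356 days ≥ 6 months (≈180 days) ✓; dept Research ✗ → not eligible.
Mental Health Benefit — status full-time ✓; service 1356 days ≥ 60 days ✓; 36 hrs/wk ≥ 30 ✓ → eligible.
Internet Stipend — status full-time ✓ (not excluded); service 1356 days ≥ 9 months (≈270 days) ✓; site Lyon ✗ (not Leeds or Albany) → not eligible.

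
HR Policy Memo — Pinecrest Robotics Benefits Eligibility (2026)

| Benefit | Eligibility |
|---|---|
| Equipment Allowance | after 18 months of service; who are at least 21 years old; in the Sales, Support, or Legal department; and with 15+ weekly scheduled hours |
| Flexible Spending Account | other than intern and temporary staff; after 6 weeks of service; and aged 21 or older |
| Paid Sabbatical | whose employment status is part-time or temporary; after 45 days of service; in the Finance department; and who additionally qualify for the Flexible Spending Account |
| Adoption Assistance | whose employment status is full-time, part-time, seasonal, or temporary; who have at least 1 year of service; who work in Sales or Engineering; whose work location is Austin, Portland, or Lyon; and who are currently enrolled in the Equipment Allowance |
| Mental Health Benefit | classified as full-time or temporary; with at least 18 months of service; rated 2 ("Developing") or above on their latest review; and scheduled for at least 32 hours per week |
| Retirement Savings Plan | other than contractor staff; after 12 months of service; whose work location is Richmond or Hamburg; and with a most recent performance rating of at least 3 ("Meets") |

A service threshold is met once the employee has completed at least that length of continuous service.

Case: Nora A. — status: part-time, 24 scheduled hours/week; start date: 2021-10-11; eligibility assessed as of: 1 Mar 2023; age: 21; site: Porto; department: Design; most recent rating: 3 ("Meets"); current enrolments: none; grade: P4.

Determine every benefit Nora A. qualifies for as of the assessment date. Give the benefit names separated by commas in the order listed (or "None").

Service from 2021-10-11 to 1 Mar 2023: 506 days.
Equipment Allowance — service 506 days < 18 months (≈540 days) ✗ → not eligible.
Flexible Spending Account — status part-time ✓ (not excluded); service 506 days ≥ 6 weeks (≈42 days) ✓; age 21 ≥ 21 ✓ → eligible.
Paid Sabbatical — status part-time ✓; service 506 days ≥ 45 days ✓; dept Design ✗ → not eligible.
Adoption Assistance — status part-time ✓; service 506 days ≥ 1 year (≈365 days) ✓; dept Design ✗ → not eligible.
Mental Health Benefit — status part-time ✗ (requires full-time or temporary) → not eligible.
Retirement Savings Plan — status part-time ✓ (not excluded); service 506 days ≥ 12 months (≈360 days) ✓; site Porto ✗ (not Richmond or Hamburg) → not eligible.

Flexible Spending Account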